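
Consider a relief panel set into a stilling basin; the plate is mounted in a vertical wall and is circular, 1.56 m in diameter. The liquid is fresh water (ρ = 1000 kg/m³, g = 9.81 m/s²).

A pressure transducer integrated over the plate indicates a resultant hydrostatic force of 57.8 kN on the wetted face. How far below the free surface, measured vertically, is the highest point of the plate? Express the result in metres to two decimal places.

d_top ≈ 2.30 m

γ = ρg = 1000 × 9.81 = 9810 N/m³ = 9.81 kN/m³.
A = π(0.78)² = 1.91134 m².
From F = γ·h_c·A, the centroid depth is h_c = 57.8/(9.81 × 1.91134) = 3.08263 m.
The centroid is at the centre, 0.78 m below the top of the plate, so the highest point sits at h_top = 3.08263 − 0.78 = 2.30263 m below the surface.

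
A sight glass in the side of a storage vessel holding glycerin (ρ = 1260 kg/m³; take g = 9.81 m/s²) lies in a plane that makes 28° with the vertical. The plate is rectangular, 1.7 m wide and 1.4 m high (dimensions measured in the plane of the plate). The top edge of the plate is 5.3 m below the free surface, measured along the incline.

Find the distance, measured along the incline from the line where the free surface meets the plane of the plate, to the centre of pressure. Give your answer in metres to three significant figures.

y_p = 6.03 m

γ = ρg = 1260 × 9.81 / 1000 = 12.3606 kN/m³.
The plate makes 28° with the vertical, i.e. θ = 90° − 28° = 62° to the horizontal. Measuring y along the incline from the free-surface line, vertical depth h = y·sinθ with sinθ = 0.882948.
The centroid lies 1.4/2 = 0.7 m below the top edge, so y_c = 5.3 + 0.7 = 6 m and h_c = 6 × 0.882948 = 5.29769 m.
A = 1.7 × 1.4 = 2.38 m².
Resultant F = γ·h_c·A = 12.3606 × 5.29769 × 2.38 = 155.849 kN.
I_c = b·h³/12 = 1.7 × 1.4³/12 = 0.388733 m⁴.
Centre of pressure: y_p = y_c + I_c/(y_c·A) = 6 + 0.388733/(6 × 2.38) = 6 + 0.0272222 = 6.02722 m along the plane.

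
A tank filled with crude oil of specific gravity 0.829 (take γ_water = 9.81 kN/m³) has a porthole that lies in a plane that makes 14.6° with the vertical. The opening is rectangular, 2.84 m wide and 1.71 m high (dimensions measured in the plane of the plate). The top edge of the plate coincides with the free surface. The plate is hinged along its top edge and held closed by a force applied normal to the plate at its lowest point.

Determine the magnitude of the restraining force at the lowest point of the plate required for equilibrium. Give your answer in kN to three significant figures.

γ = 0.829 × 9.81 = 8.13249 kN/m³.
The plate makes 14.6° with the vertical, i.e. θ = 90° − 14.6° = 75.4° to the horizontal. Measuring y along the incline from the free-surface line, vertical depth h = y·sinθ with sinθ = 0.967709.
The centroid lies 1.71/2 = 0.855 m below the top edge, so y_c = 0.855 m and h_c = 0.855 × 0.967709 = 0.827391 m.
A = 2.84 × 1.71 = 4.8564 m².
Resultant F = γ·h_c·A = 8.13249 × 0.827391 × 4.8564 = 32.6775 kN.
I_c = b·h³/12 = 2.84 × 1.71³/12 = 1.18338 m⁴.
Centre of pressure: y_p = y_c + I_c/(y_c·A) = 0.855 + 1.18338/(0.855 × 4.8564) = 0.855 + 0.284999 = 1.14 m along the plane.
The resultant acts 0.855 + 0.284999 = 1.14 m (along the plate) below the hinge at the top edge, so the moment about the hinge is M = F × 1.14 = 32.6775 × 1.14 = 37.2523 kN·m.
A normal force at the bottom, 1.71 m from the hinge, must supply this moment: P = 37.2523/1.71 = 21.785 kN.

P ≈ 21.8 kN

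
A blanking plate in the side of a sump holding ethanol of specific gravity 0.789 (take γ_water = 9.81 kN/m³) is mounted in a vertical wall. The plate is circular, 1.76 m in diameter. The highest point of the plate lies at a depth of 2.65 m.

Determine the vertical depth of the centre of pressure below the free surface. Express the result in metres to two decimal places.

γ = 0.789 × 9.81 = 7.74009 kN/m³.
The centroid is at the centre, 0.88 m below the top of the plate, so the centroid depth is h_c = 2.65 + 0.88 = 3.53 m.
A = π(0.88)² = 2.43285 m².
Resultant F = γ·h_c·A = 7.74009 × 3.53 × 2.43285 = 66.4716 kN.
I_c = πr⁴/4 = π × 0.88⁴/4 = 0.471 m⁴.
Centre of pressure: y_p = y_c + I_c/(y_c·A) = 3.53 + 0.471/(3.53 × 2.43285) = 3.53 + 0.0548442 = 3.58484 m along the plane.

h_p = 3.58 m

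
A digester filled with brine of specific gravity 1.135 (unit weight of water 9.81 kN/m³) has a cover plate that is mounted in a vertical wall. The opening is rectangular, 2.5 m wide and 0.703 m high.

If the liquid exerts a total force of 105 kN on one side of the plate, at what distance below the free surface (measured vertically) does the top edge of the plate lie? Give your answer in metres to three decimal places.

γ = 1.135 × 9.81 = 11.13435 kN/m³.
A = 2.5 × 0.703 = 1.7575 m².
From F = γ·h_c·A, the centroid depth is h_c = 105/(11.13435 × 1.7575) = 5.36573 m.
The centroid lies 0.703/2 = 0.3515 m below the top edge, so the top edge sits at h_top = 5.36573 − 0.3515 = 5.01423 m below the surface.

d_top ≈ 5.014 m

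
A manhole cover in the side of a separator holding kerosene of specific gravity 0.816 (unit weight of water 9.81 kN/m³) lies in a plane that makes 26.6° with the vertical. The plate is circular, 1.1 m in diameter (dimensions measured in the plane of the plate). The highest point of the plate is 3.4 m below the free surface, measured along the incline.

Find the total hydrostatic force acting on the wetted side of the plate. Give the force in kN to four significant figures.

F ≈ 26.87 kN

γ = 0.816 × 9.81 = 8.00496 kN/m³.
The plate makes 26.6° with the vertical, i.e. θ = 90° − 26.6° = 63.4° to the horizontal. Measuring y along the incline from the free-surface line, vertical depth h = y·sinθ with sinθ = 0.894154.
The centroid is at the centre, 0.55 m below the top of the plate, so y_c = 3.4 + 0.55 = 3.95 m and h_c = 3.95 × 0.894154 = 3.53191 m.
A = π(0.55)² = 0.950332 m².
Resultant F = γ·h_c·A = 8.00496 × 3.53191 × 0.950332 = 26.8685 kN.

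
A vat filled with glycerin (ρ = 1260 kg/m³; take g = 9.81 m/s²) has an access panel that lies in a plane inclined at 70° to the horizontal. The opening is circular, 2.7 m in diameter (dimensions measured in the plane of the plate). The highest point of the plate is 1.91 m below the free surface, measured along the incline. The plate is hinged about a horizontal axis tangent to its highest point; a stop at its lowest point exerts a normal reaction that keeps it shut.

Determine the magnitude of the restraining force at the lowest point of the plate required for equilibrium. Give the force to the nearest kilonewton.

γ = ρg = 1260 × 9.81 / 1000 = 12.3606 kN/m³.
Let θ = 70° be the plate's angle to the horizontal; measure y along the incline from where the plane meets the free surface. Vertical depth h = y·sinθ with sinθ = 0.939693.
The centroid is at the centre, 1.35 m below the top of the plate, so y_c = 1.91 + 1.35 = 3.26 m and h_c = 3.26 × 0.939693 = 3.0634 m.
A = π(1.35)² = 5.72555 m².
Resultant F = γ·h_c·A = 12.3606 × 3.0634 × 5.72555 = 216.801 kN.
I_c = πr⁴/4 = π × 1.35⁴/4 = 2.6087 m⁴.
Centre of pressure: y_p = y_c + I_c/(y_c·A) = 3.26 + 2.6087/(3.26 × 5.72555) = 3.26 + 0.139762 = 3.39976 m along the plane.
The resultant acts 1.35 + 0.139762 = 1.48976 m (along the plate) below the hinge at the top edge, so the moment about the hinge is M = F × 1.48976 = 216.801 × 1.48976 = 322.981 kN·m.
A normal force at the bottom, 2.7 m from the hinge, must supply this moment: P = 322.981/2.7 = 119.623 kN.

P ≈ 120 kN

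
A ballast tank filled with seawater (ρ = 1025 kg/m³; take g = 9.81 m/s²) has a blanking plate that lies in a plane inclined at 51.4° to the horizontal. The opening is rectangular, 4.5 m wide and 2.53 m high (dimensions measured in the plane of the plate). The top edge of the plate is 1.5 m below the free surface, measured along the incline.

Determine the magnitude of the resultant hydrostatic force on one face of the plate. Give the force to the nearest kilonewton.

F ≈ 247 kN

γ = ρg = 1025 × 9.81 / 1000 = 10.05525 kN/m³.
Let θ = 51.4° be the plate's angle to the horizontal; measure y along the incline from where the plane meets the free surface. Vertical depth h = y·sinθ with sinθ = 0.781520.
The centroid lies 2.53/2 = 1.265 m below the top edge, so y_c = 1.5 + 1.265 = 2.765 m and h_c = 2.765 × 0.781520 = 2.1609 m.
A = 4.5 × 2.53 = 11.385 m².
Resultant F = γ·h_c·A = 10.05525 × 2.1609 × 11.385 = 247.378 kN.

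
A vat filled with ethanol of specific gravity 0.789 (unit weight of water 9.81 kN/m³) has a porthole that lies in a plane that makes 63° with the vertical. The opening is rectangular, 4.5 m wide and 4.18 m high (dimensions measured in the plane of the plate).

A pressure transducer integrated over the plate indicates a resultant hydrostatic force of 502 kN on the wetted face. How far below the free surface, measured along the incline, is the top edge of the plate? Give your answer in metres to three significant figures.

γ = 0.789 × 9.81 = 7.74009 kN/m³.
A = 4.5 × 4.18 = 18.81 m².
From F = γ·h_c·A, the centroid depth is h_c = 502/(7.74009 × 18.81) = 3.44801 m.
The plate makes 63° with the vertical, i.e. θ = 90° − 63° = 27° to the horizontal. Measuring y along the incline from the free-surface line, vertical depth h = y·sinθ with sinθ = 0.453990.
Along the incline, y_c = h_c/sinθ = 3.44801/0.453990 = 7.5949 m.
The centroid lies 4.18/2 = 2.09 m below the top edge, so the top edge sits at y_top = 7.5949 − 2.09 = 5.5049 m along the incline.

y_top ≈ 5.50 m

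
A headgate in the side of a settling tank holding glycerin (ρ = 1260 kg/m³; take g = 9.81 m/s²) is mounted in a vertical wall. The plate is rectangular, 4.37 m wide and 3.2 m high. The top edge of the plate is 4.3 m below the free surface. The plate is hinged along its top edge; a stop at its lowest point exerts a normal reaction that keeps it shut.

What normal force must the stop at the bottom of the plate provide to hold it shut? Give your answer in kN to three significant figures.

γ = ρg = 1260 × 9.81 / 1000 = 12.3606 kN/m³.
The centroid lies 3.2/2 = 1.6 m below the top edge, so the centroid depth is h_c = 4.3 + 1.6 = 5.9 m.
A = 4.37 × 3.2 = 13.984 m².
Resultant F = γ·h_c·A = 12.3606 × 5.9 × 13.984 = 1019.82 kN.
I_c = b·h³/12 = 4.37 × 3.2³/12 = 11.933 m⁴.
Centre of pressure: y_p = y_c + I_c/(y_c·A) = 5.9 + 11.933/(5.9 × 13.984) = 5.9 + 0.144633 = 6.04463 m along the plane.
The resultant acts 1.6 + 0.144633 = 1.74463 m (along the plate) below the hinge at the top edge, so the moment about the hinge is M = F × 1.74463 = 1019.82 × 1.74463 = 1779.21 kN·m.
A normal force at the bottom, 3.2 m from the hinge, must supply this moment: P = 1779.21/3.2 = 556.003 kN.

P ≈ 556 kN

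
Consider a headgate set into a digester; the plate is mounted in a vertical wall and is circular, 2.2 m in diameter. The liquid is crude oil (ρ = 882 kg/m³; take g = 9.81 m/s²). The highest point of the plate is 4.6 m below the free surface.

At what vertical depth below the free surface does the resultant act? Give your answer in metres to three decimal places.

h_p = 5.753 m

γ = ρg = 882 × 9.81 / 1000 = 8.65242 kN/m³.
The centroid is at the centre, 1.1 m below the top of the plate, so the centroid depth is h_c = 4.6 + 1.1 = 5.7 m.
A = π(1.1)² = 3.80133 m².
Resultant F = γ·h_c·A = 8.65242 × 5.7 × 3.80133 = 187.477 kN.
I_c = πr⁴/4 = π × 1.1⁴/4 = 1.1499 m⁴.
Centre of pressure: y_p = y_c + I_c/(y_c·A) = 5.7 + 1.1499/(5.7 × 3.80133) = 5.7 + 0.0530701 = 5.75307 m along the plane.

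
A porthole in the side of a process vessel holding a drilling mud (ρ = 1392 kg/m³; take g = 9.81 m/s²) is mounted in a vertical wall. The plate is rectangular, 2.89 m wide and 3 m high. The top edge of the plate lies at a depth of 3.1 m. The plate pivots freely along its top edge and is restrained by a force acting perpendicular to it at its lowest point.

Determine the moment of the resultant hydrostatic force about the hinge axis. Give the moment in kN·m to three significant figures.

γ = ρg = 1392 × 9.81 / 1000 = 13.65552 kN/m³.
The centroid lies 3/2 = 1.5 m below the top edge, so the centroid depth is h_c = 3.1 + 1.5 = 4.6 m.
A = 2.89 × 3 = 8.67 m².
Resultant F = γ·h_c·A = 13.65552 × 4.6 × 8.67 = 544.609 kN.
I_c = b·h³/12 = 2.89 × 3³/12 = 6.5025 m⁴.
Centre of pressure: y_p = y_c + I_c/(y_c·A) = 4.6 + 6.5025/(4.6 × 8.67) = 4.6 + 0.163043 = 4.76304 m along the plane.
The resultant acts 1.5 + 0.163043 = 1.66304 m (along the plate) below the hinge at the top edge, so the moment about the hinge is M = F × 1.66304 = 544.609 × 1.66304 = 905.707 kN·m.

M ≈ 906 kN·m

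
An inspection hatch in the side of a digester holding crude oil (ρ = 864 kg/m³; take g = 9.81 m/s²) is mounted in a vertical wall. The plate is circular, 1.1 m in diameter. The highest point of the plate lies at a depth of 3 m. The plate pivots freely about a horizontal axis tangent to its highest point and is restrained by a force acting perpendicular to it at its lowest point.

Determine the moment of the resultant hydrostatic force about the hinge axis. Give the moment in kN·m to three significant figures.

M ≈ 16.3 kN·m

γ = ρg = 864 × 9.81 / 1000 = 8.47584 kN/m³.
The centroid is at the centre, 0.55 m below the top of the plate, so the centroid depth is h_c = 3 + 0.55 = 3.55 m.
A = π(0.55)² = 0.950332 m².
Resultant F = γ·h_c·A = 8.47584 × 3.55 × 0.950332 = 28.5948 kN.
I_c = πr⁴/4 = π × 0.55⁴/4 = 0.0718688 m⁴.
Centre of pressure: y_p = y_c + I_c/(y_c·A) = 3.55 + 0.0718688/(3.55 × 0.950332) = 3.55 + 0.0213028 = 3.5713 m along the plane.
The resultant acts 0.55 + 0.0213028 = 0.571303 m (along the plate) below the hinge at the top edge, so the moment about the hinge is M = F × 0.571303 = 28.5948 × 0.571303 = 16.3363 kN·m.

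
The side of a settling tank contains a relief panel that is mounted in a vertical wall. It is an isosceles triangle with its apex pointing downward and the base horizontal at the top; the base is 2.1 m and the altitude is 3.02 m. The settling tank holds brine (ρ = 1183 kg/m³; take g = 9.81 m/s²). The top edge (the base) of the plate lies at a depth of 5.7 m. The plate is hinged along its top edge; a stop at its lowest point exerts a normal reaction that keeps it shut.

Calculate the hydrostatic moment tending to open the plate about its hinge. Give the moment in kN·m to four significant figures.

γ = ρg = 1183 × 9.81 / 1000 = 11.60523 kN/m³.
With the apex down, the centroid sits h/3 = 3.02/3 = 1.00667 m below the base (the top edge), so the centroid depth is h_c = 5.7 + 1.00667 = 6.70667 m.
A = ½ × 2.1 × 3.02 = 3.171 m².
Resultant F = γ·h_c·A = 11.60523 × 6.70667 × 3.171 = 246.807 kN.
I_c = b·h³/36 = 2.1 × 3.02³/36 = 1.60671 m⁴.
Centre of pressure: y_p = y_c + I_c/(y_c·A) = 6.70667 + 1.60671/(6.70667 × 3.171) = 6.70667 + 0.07555 = 6.78222 m along the plane.
The resultant acts 1.00667 + 0.07555 = 1.08222 m (along the plate) below the hinge at the top edge, so the moment about the hinge is M = F × 1.08222 = 246.807 × 1.08222 = 267.099 kN·m.

M ≈ 267.1 kN·m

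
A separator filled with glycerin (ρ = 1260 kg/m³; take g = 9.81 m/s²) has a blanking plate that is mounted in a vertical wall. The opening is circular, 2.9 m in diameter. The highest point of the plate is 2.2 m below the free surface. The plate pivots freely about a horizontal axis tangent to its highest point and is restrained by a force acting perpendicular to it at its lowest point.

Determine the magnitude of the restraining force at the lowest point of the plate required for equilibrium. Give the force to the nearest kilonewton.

P ≈ 164 kN

γ = ρg = 1260 × 9.81 / 1000 = 12.3606 kN/m³.
The centroid is at the centre, 1.45 m below the top of the plate, so the centroid depth is h_c = 2.2 + 1.45 = 3.65 m.
A = π(1.45)² = 6.6052 m².
Resultant F = γ·h_c·A = 12.3606 × 3.65 × 6.6052 = 298.001 kN.
I_c = πr⁴/4 = π × 1.45⁴/4 = 3.47186 m⁴.
Centre of pressure: y_p = y_c + I_c/(y_c·A) = 3.65 + 3.47186/(3.65 × 6.6052) = 3.65 + 0.144007 = 3.79401 m along the plane.
The resultant acts 1.45 + 0.144007 = 1.59401 m (along the plate) below the hinge at the top edge, so the moment about the hinge is M = F × 1.59401 = 298.001 × 1.59401 = 475.017 kN·m.
A normal force at the bottom, 2.9 m from the hinge, must supply this moment: P = 475.017/2.9 = 163.799 kN.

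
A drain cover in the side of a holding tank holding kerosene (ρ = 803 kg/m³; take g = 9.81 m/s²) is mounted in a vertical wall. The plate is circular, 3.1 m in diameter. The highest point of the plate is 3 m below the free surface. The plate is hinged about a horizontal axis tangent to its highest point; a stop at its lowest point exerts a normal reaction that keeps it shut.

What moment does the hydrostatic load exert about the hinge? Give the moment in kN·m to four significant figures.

γ = ρg = 803 × 9.81 / 1000 = 7.87743 kN/m³.
The centroid is at the centre, 1.55 m below the top of the plate, so the centroid depth is h_c = 3 + 1.55 = 4.55 m.
A = π(1.55)² = 7.54768 m².
Resultant F = γ·h_c·A = 7.87743 × 4.55 × 7.54768 = 270.526 kN.
I_c = πr⁴/4 = π × 1.55⁴/4 = 4.53332 m⁴.
Centre of pressure: y_p = y_c + I_c/(y_c·A) = 4.55 + 4.53332/(4.55 × 7.54768) = 4.55 + 0.132005 = 4.68201 m along the plane.
The resultant acts 1.55 + 0.132005 = 1.682 m (along the plate) below the hinge at the top edge, so the moment about the hinge is M = F × 1.682 = 270.526 × 1.682 = 455.025 kN·m.

M ≈ 455.0 kN·m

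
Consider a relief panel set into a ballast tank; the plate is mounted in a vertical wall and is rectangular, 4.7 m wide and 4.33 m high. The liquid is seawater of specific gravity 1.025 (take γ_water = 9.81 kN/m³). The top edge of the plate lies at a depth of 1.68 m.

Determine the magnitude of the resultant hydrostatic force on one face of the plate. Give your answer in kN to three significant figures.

F ≈ 787 kN

γ = 1.025 × 9.81 = 10.05525 kN/m³.
The centroid lies 4.33/2 = 2.165 m below the top edge, so the centroid depth is h_c = 1.68 + 2.165 = 3.845 m.
A = 4.7 × 4.33 = 20.351 m².
Resultant F = γ·h_c·A = 10.05525 × 3.845 × 20.351 = 786.819 kN.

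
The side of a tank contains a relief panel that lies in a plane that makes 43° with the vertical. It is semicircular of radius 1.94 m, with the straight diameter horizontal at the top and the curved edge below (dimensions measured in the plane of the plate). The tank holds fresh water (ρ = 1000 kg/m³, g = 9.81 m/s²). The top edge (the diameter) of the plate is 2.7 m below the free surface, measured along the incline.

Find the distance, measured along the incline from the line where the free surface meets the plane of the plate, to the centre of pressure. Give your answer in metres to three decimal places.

γ = ρg = 1000 × 9.81 = 9810 N/m³ = 9.81 kN/m³.
The plate makes 43° with the vertical, i.e. θ = 90° − 43° = 47° to the horizontal. Measuring y along the incline from the free-surface line, vertical depth h = y·sinθ with sinθ = 0.731354.
The centroid of a semicircle lies 4r/(3π) = 0.823362 m from the diameter, here below the top edge, so y_c = 2.7 + 0.823362 = 3.52336 m and h_c = 3.52336 × 0.731354 = 2.57682 m.
A = πr²/2 = π × 1.94²/2 = 5.91185 m².
Resultant F = γ·h_c·A = 9.81 × 2.57682 × 5.91185 = 149.443 kN.
I_c = (π/8 − 8/(9π))·r⁴ = 0.109757 × 1.94⁴ = 1.55467 m⁴.
Centre of pressure: y_p = y_c + I_c/(y_c·A) = 3.52336 + 1.55467/(3.52336 × 5.91185) = 3.52336 + 0.0746376 = 3.598 m along the plane.

y_p = 3.598 m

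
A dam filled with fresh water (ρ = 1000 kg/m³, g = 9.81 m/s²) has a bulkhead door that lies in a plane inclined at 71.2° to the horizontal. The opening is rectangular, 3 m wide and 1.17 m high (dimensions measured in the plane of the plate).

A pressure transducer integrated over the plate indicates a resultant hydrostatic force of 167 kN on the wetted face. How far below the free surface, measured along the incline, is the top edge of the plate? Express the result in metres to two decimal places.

γ = ρg = 1000 × 9.81 = 9810 N/m³ = 9.81 kN/m³.
A = 3 × 1.17 = 3.51 m².
From F = γ·h_c·A, the centroid depth is h_c = 167/(9.81 × 3.51) = 4.84998 m.
Let θ = 71.2° be the plate's angle to the horizontal; measure y along the incline from where the plane meets the free surface. Vertical depth h = y·sinθ with sinθ = 0.946649.
Along the incline, y_c = h_c/sinθ = 4.84998/0.946649 = 5.12331 m.
The centroid lies 1.17/2 = 0.585 m below the top edge, so the top edge sits at y_top = 5.12331 − 0.585 = 4.53831 m along the incline.

y_top ≈ 4.54 m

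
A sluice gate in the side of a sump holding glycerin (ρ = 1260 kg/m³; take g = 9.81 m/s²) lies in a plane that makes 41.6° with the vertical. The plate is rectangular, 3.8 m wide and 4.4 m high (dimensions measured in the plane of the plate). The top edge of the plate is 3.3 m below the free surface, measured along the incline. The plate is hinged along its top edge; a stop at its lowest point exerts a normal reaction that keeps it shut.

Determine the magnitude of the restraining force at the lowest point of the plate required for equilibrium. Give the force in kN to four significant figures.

γ = ρg = 1260 × 9.81 / 1000 = 12.3606 kN/m³.
The plate makes 41.6° with the vertical, i.e. θ = 90° − 41.6° = 48.4° to the horizontal. Measuring y along the incline from the free-surface line, vertical depth h = y·sinθ with sinθ = 0.747798.
The centroid lies 4.4/2 = 2.2 m below the top edge, so y_c = 3.3 + 2.2 = 5.5 m and h_c = 5.5 × 0.747798 = 4.11289 m.
A = 3.8 × 4.4 = 16.72 m².
Resultant F = γ·h_c·A = 12.3606 × 4.11289 × 16.72 = 850.008 kN.
I_c = b·h³/12 = 3.8 × 4.4³/12 = 26.9749 m⁴.
Centre of pressure: y_p = y_c + I_c/(y_c·A) = 5.5 + 26.9749/(5.5 × 16.72) = 5.5 + 0.293333 = 5.79333 m along the plane.
The resultant acts 2.2 + 0.293333 = 2.49333 m (along the plate) below the hinge at the top edge, so the moment about the hinge is M = F × 2.49333 = 850.008 × 2.49333 = 2119.35 kN·m.
A normal force at the bottom, 4.4 m from the hinge, must supply this moment: P = 2119.35/4.4 = 481.67 kN.

P ≈ 481.7 kN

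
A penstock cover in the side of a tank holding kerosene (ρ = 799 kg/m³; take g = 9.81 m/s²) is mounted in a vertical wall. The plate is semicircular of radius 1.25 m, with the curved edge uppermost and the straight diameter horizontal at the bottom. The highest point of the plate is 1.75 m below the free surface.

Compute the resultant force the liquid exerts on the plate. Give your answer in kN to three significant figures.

F ≈ 47.5 kN

γ = ρg = 799 × 9.81 / 1000 = 7.83819 kN/m³.
The centroid lies 4r/(3π) = 0.530516 m above the diameter, so r − 4r/(3π) = 1.25 − 0.530516 = 0.719484 m below the topmost point, so the centroid depth is h_c = 1.75 + 0.719484 = 2.46948 m.
A = πr²/2 = π × 1.25²/2 = 2.45437 m².
Resultant F = γ·h_c·A = 7.83819 × 2.46948 × 2.45437 = 47.5074 kN.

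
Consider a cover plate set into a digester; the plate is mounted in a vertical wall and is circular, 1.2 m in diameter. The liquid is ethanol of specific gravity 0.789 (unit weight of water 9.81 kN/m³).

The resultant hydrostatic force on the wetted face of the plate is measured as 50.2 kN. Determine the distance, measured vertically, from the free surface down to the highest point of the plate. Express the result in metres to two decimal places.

γ = 0.789 × 9.81 = 7.74009 kN/m³.
A = π(0.6)² = 1.13097 m².
From F = γ·h_c·A, the centroid depth is h_c = 50.2/(7.74009 × 1.13097) = 5.73465 m.
The centroid is at the centre, 0.6 m below the top of the plate, so the highest point sits at h_top = 5.73465 − 0.6 = 5.13465 m below the surface.

d_top ≈ 5.13 m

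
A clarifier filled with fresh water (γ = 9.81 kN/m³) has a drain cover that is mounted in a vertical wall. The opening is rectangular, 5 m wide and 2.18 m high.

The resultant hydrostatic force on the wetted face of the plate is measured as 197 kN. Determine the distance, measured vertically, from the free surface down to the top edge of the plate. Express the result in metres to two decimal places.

γ = 9.81 kN/m³.
A = 5 × 2.18 = 10.9 m².
From F = γ·h_c·A, the centroid depth is h_c = 197/(9.81 × 10.9) = 1.84234 m.
The centroid lies 2.18/2 = 1.09 m below the top edge, so the top edge sits at h_top = 1.84234 − 1.09 = 0.75234 m below the surface.

d_top ≈ 0.75 m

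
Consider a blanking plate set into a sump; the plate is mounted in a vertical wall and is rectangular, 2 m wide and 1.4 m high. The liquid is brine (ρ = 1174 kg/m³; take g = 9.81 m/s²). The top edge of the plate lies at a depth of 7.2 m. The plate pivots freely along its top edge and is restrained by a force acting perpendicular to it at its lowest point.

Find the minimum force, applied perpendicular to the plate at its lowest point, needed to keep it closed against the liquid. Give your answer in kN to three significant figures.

γ = ρg = 1174 × 9.81 / 1000 = 11.51694 kN/m³.
The centroid lies 1.4/2 = 0.7 m below the top edge, so the centroid depth is h_c = 7.2 + 0.7 = 7.9 m.
A = 2 × 1.4 = 2.8 m².
Resultant F = γ·h_c·A = 11.51694 × 7.9 × 2.8 = 254.755 kN.
I_c = b·h³/12 = 2 × 1.4³/12 = 0.457333 m⁴.
Centre of pressure: y_p = y_c + I_c/(y_c·A) = 7.9 + 0.457333/(7.9 × 2.8) = 7.9 + 0.0206751 = 7.92068 m along the plane.
The resultant acts 0.7 + 0.0206751 = 0.720675 m (along the plate) below the hinge at the top edge, so the moment about the hinge is M = F × 0.720675 = 254.755 × 0.720675 = 183.596 kN·m.
A normal force at the bottom, 1.4 m from the hinge, must supply this moment: P = 183.596/1.4 = 131.14 kN.

P ≈ 131 kN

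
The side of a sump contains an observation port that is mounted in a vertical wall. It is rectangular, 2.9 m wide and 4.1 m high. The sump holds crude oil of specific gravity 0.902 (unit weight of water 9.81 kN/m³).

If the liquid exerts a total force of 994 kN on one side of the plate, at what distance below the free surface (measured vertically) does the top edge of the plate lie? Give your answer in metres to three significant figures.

d_top ≈ 7.40 m

γ = 0.902 × 9.81 = 8.84862 kN/m³.
A = 2.9 × 4.1 = 11.89 m².
From F = γ·h_c·A, the centroid depth is h_c = 994/(8.84862 × 11.89) = 9.44776 m.
The centroid lies 4.1/2 = 2.05 m below the top edge, so the top edge sits at h_top = 9.44776 − 2.05 = 7.39776 m below the surface.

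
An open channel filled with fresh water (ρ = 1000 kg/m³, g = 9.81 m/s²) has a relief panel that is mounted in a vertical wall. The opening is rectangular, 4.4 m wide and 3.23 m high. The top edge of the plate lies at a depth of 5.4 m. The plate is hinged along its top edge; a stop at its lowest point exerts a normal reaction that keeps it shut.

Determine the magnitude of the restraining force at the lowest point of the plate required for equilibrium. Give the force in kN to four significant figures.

γ = ρg = 1000 × 9.81 = 9810 N/m³ = 9.81 kN/m³.
The centroid lies 3.23/2 = 1.615 m below the top edge, so the centroid depth is h_c = 5.4 + 1.615 = 7.015 m.
A = 4.4 × 3.23 = 14.212 m².
Resultant F = γ·h_c·A = 9.81 × 7.015 × 14.212 = 978.029 kN.
I_c = b·h³/12 = 4.4 × 3.23³/12 = 12.356 m⁴.
Centre of pressure: y_p = y_c + I_c/(y_c·A) = 7.015 + 12.356/(7.015 × 14.212) = 7.015 + 0.123935 = 7.13894 m along the plane.
The resultant acts 1.615 + 0.123935 = 1.73893 m (along the plate) below the hinge at the top edge, so the moment about the hinge is M = F × 1.73893 = 978.029 × 1.73893 = 1700.72 kN·m.
A normal force at the bottom, 3.23 m from the hinge, must supply this moment: P = 1700.72/3.23 = 526.539 kN.

P ≈ 526.5 kN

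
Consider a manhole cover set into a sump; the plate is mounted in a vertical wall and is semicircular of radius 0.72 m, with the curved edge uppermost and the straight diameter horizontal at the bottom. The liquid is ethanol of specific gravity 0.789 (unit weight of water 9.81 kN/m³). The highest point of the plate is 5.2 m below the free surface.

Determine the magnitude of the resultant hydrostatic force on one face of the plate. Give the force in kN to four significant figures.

γ = 0.789 × 9.81 = 7.74009 kN/m³.
The centroid lies 4r/(3π) = 0.305577 m above the diameter, so r − 4r/(3π) = 0.72 − 0.305577 = 0.414423 m below the topmost point, so the centroid depth is h_c = 5.2 + 0.414423 = 5.61442 m.
A = πr²/2 = π × 0.72²/2 = 0.814301 m².
Resultant F = γ·h_c·A = 7.74009 × 5.61442 × 0.814301 = 35.3864 kN.

F ≈ 35.39 kN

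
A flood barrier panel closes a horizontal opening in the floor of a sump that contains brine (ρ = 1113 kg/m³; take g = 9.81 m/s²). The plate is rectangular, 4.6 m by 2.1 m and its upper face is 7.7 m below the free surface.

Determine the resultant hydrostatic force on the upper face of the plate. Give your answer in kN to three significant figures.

F ≈ 812 kN

γ = ρg = 1113 × 9.81 / 1000 = 10.91853 kN/m³.
The plate is horizontal, so pressure is uniform at p = γ·h = 10.91853 × 7.7 = 84.0727 kN/m².
A = 4.6 × 2.1 = 9.66 m².
F = p·A = 84.0727 × 9.66 = 812.142 kN.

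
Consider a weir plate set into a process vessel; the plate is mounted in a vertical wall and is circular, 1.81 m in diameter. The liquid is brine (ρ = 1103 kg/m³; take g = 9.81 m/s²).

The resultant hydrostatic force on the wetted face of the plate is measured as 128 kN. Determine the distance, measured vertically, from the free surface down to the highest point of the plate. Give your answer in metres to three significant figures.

γ = ρg = 1103 × 9.81 / 1000 = 10.82043 kN/m³.
A = π(0.905)² = 2.57304 m².
From F = γ·h_c·A, the centroid depth is h_c = 128/(10.82043 × 2.57304) = 4.59747 m.
The centroid is at the centre, 0.905 m below the top of the plate, so the highest point sits at h_top = 4.59747 − 0.905 = 3.69247 m below the surface.

d_top ≈ 3.69 m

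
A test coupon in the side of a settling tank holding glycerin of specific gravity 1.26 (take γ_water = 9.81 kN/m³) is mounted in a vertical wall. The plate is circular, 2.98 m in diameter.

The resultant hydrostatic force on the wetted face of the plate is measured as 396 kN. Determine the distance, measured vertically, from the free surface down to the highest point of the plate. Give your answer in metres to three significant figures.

d_top ≈ 3.10 m

γ = 1.26 × 9.81 = 12.3606 kN/m³.
A = π(1.49)² = 6.97465 m².
From F = γ·h_c·A, the centroid depth is h_c = 396/(12.3606 × 6.97465) = 4.59339 m.
The centroid is at the centre, 1.49 m below the top of the plate, so the highest point sits at h_top = 4.59339 − 1.49 = 3.10339 m below the surface.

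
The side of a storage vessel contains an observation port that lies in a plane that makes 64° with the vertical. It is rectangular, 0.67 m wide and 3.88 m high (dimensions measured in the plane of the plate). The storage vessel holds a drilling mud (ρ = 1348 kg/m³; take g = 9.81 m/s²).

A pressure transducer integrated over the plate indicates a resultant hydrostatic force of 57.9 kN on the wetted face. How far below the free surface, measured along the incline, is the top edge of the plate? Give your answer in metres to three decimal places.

y_top ≈ 1.902 m

γ = ρg = 1348 × 9.81 / 1000 = 13.22388 kN/m³.
A = 0.67 × 3.88 = 2.5996 m².
From F = γ·h_c·A, the centroid depth is h_c = 57.9/(13.22388 × 2.5996) = 1.68428 m.
The plate makes 64° with the vertical, i.e. θ = 90° − 64° = 26° to the horizontal. Measuring y along the incline from the free-surface line, vertical depth h = y·sinθ with sinθ = 0.438371.
Along the incline, y_c = h_c/sinθ = 1.68428/0.438371 = 3.84213 m.
The centroid lies 3.88/2 = 1.94 m below the top edge, so the top edge sits at y_top = 3.84213 − 1.94 = 1.90213 m along the incline.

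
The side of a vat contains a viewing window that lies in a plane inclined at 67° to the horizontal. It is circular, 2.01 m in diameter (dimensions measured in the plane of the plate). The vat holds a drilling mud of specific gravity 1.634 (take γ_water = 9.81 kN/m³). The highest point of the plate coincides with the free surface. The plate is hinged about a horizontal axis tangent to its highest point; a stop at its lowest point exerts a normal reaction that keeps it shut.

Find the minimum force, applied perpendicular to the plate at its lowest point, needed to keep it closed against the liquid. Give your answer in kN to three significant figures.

γ = 1.634 × 9.81 = 16.02954 kN/m³.
Let θ = 67° be the plate's angle to the horizontal; measure y along the incline from where the plane meets the free surface. Vertical depth h = y·sinθ with sinθ = 0.920505.
The centroid is at the centre, 1.005 m below the top of the plate, so y_c = 1.005 m and h_c = 1.005 × 0.920505 = 0.925108 m.
A = π(1.005)² = 3.17309 m².
Resultant F = γ·h_c·A = 16.02954 × 0.925108 × 3.17309 = 47.0539 kN.
I_c = πr⁴/4 = π × 1.005⁴/4 = 0.801224 m⁴.
Centre of pressure: y_p = y_c + I_c/(y_c·A) = 1.005 + 0.801224/(1.005 × 3.17309) = 1.005 + 0.25125 = 1.25625 m along the plane.
The resultant acts 1.005 + 0.25125 = 1.25625 m (along the plate) below the hinge at the top edge, so the moment about the hinge is M = F × 1.25625 = 47.0539 × 1.25625 = 59.1115 kN·m.
A normal force at the bottom, 2.01 m from the hinge, must supply this moment: P = 59.1115/2.01 = 29.4087 kN.

P ≈ 29.4 kN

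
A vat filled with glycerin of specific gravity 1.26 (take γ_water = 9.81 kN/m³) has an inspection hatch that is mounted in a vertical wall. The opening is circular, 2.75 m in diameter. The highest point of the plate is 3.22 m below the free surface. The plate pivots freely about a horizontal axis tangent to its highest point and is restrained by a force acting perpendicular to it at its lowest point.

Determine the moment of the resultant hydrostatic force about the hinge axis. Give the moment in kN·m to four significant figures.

M ≈ 498.6 kN·m

γ = 1.26 × 9.81 = 12.3606 kN/m³.
The centroid is at the centre, 1.375 m below the top of the plate, so the centroid depth is h_c = 3.22 + 1.375 = 4.595 m.
A = π(1.375)² = 5.93957 m².
Resultant F = γ·h_c·A = 12.3606 × 4.595 × 5.93957 = 337.35 kN.
I_c = πr⁴/4 = π × 1.375⁴/4 = 2.80738 m⁴.
Centre of pressure: y_p = y_c + I_c/(y_c·A) = 4.595 + 2.80738/(4.595 × 5.93957) = 4.595 + 0.102863 = 4.69786 m along the plane.
The resultant acts 1.375 + 0.102863 = 1.47786 m (along the plate) below the hinge at the top edge, so the moment about the hinge is M = F × 1.47786 = 337.35 × 1.47786 = 498.556 kN·m.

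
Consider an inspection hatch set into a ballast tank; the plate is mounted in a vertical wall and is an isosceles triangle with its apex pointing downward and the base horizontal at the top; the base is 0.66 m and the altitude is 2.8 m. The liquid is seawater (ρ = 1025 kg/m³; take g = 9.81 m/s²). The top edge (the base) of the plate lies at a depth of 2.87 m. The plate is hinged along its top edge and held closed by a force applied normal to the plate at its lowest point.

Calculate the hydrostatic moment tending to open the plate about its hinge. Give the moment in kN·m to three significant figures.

M ≈ 37.0 kN·m

γ = ρg = 1025 × 9.81 / 1000 = 10.05525 kN/m³.
With the apex down, the centroid sits h/3 = 2.8/3 = 0.933333 m below the base (the top edge), so the centroid depth is h_c = 2.87 + 0.933333 = 3.80333 m.
A = ½ × 0.66 × 2.8 = 0.924 m².
Resultant F = γ·h_c·A = 10.05525 × 3.80333 × 0.924 = 35.3369 kN.
I_c = b·h³/36 = 0.66 × 2.8³/36 = 0.402453 m⁴.
Centre of pressure: y_p = y_c + I_c/(y_c·A) = 3.80333 + 0.402453/(3.80333 × 0.924) = 3.80333 + 0.114519 = 3.91785 m along the plane.
The resultant acts 0.933333 + 0.114519 = 1.04785 m (along the plate) below the hinge at the top edge, so the moment about the hinge is M = F × 1.04785 = 35.3369 × 1.04785 = 37.0278 kN·m.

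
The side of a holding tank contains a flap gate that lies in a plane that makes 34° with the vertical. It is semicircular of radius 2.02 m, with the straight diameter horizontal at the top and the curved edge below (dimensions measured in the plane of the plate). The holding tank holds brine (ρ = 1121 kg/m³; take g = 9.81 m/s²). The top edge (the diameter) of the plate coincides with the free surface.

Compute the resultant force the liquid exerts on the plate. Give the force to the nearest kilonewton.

γ = ρg = 1121 × 9.81 / 1000 = 10.99701 kN/m³.
The plate makes 34° with the vertical, i.e. θ = 90° − 34° = 56° to the horizontal. Measuring y along the incline from the free-surface line, vertical depth h = y·sinθ with sinθ = 0.829038.
The centroid of a semicircle lies 4r/(3π) = 0.857315 m from the diameter, here below the top edge, so y_c = 0.857315 m and h_c = 0.857315 × 0.829038 = 0.710747 m.
A = πr²/2 = π × 2.02²/2 = 6.40948 m².
Resultant F = γ·h_c·A = 10.99701 × 0.710747 × 6.40948 = 50.0971 kN.

F ≈ 50 kN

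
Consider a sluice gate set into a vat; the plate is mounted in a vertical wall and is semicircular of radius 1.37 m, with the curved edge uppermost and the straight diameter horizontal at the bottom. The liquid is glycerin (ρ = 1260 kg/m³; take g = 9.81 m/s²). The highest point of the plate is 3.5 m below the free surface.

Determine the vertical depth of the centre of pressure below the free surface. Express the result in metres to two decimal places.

γ = ρg = 1260 × 9.81 / 1000 = 12.3606 kN/m³.
The centroid lies 4r/(3π) = 0.581446 m above the diameter, so r − 4r/(3π) = 1.37 − 0.581446 = 0.788554 m below the topmost point, so the centroid depth is h_c = 3.5 + 0.788554 = 4.28855 m.
A = πr²/2 = π × 1.37²/2 = 2.94823 m².
Resultant F = γ·h_c·A = 12.3606 × 4.28855 × 2.94823 = 156.283 kN.
I_c = (π/8 − 8/(9π))·r⁴ = 0.109757 × 1.37⁴ = 0.386647 m⁴.
Centre of pressure: y_p = y_c + I_c/(y_c·A) = 4.28855 + 0.386647/(4.28855 × 2.94823) = 4.28855 + 0.0305804 = 4.31913 m along the plane.

h_p = 4.32 m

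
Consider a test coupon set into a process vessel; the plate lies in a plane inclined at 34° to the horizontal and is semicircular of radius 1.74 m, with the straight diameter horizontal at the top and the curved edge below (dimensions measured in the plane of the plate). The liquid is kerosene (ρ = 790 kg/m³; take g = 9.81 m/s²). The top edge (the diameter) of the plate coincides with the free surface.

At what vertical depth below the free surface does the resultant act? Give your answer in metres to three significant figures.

h_p = 0.573 m

γ = ρg = 790 × 9.81 / 1000 = 7.7499 kN/m³.
Let θ = 34° be the plate's angle to the horizontal; measure y along the incline from where the plane meets the free surface. Vertical depth h = y·sinθ with sinθ = 0.559193.
The centroid of a semicircle lies 4r/(3π) = 0.738479 m from the diameter, here below the top edge, so y_c = 0.738479 m and h_c = 0.738479 × 0.559193 = 0.412952 m.
A = πr²/2 = π × 1.74²/2 = 4.75574 m².
Resultant F = γ·h_c·A = 7.7499 × 0.412952 × 4.75574 = 15.22 kN.
I_c = (π/8 − 8/(9π))·r⁴ = 0.109757 × 1.74⁴ = 1.00607 m⁴.
Centre of pressure: y_p = y_c + I_c/(y_c·A) = 0.738479 + 1.00607/(0.738479 × 4.75574) = 0.738479 + 0.286465 = 1.02494 m along the plane.
Vertically, h_p = y_p·sinθ = 1.02494 × 0.559193 = 0.573139 m.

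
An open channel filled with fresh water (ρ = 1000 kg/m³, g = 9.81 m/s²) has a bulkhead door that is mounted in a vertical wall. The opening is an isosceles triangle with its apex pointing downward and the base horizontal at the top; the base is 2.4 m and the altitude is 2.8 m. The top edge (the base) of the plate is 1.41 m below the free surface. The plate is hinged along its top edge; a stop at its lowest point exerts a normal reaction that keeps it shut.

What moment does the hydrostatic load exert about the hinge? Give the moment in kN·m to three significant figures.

γ = ρg = 1000 × 9.81 = 9810 N/m³ = 9.81 kN/m³.
With the apex down, the centroid sits h/3 = 2.8/3 = 0.933333 m below the base (the top edge), so the centroid depth is h_c = 1.41 + 0.933333 = 2.34333 m.
A = ½ × 2.4 × 2.8 = 3.36 m².
Resultant F = γ·h_c·A = 9.81 × 2.34333 × 3.36 = 77.2399 kN.
I_c = b·h³/36 = 2.4 × 2.8³/36 = 1.46347 m⁴.
Centre of pressure: y_p = y_c + I_c/(y_c·A) = 2.34333 + 1.46347/(2.34333 × 3.36) = 2.34333 + 0.185871 = 2.5292 m along the plane.
The resultant acts 0.933333 + 0.185871 = 1.1192 m (along the plate) below the hinge at the top edge, so the moment about the hinge is M = F × 1.1192 = 77.2399 × 1.1192 = 86.4469 kN·m.

M ≈ 86.4 kN·m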